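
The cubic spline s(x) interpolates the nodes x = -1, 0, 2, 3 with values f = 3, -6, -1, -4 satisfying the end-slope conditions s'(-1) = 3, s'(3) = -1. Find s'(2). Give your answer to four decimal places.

0.0429

Put M_i = s'' at the i-th knot. Here h = (1, 2, 1) and Δ = (-9, 5/2, -3), so the interior equations h_(i-1)·M_(i-1) + 2(h_(i-1)+h_i)·M_i + h_i·M_(i+1) = 6(Δ_i − Δ_(i-1)) read
  1·M_0 + 6·M_1 + 2·M_2 = 6(Δ_1 - Δ_0) = 69
  2·M_1 + 6·M_2 + 1·M_3 = 6(Δ_2 - Δ_1) = -33
Clamped end conditions give two more equations: 2h_0·M_0 + h_0·M_1 = 6(Δ_0 - s'(-1)) = -72 and h_2·M_2 + 2h_2·M_3 = 6(s'(3) - Δ_2) = 12.
Solving: M_0 = -1697/35, M_1 = 874/35, M_2 = -566/35, M_3 = 493/35.
On [2, 3], s'(x) = b_2 + 2c_2·(x - 2) + 3d_2·(x - 2)² with b_2 = Δ_2 - h_2(2M_2 + M_3)/6 = 3/70, c_2 = M_2/2 = -283/35, d_2 = (M_3 - M_2)/(6h_2) = 353/70. So s'(2) = 3/70.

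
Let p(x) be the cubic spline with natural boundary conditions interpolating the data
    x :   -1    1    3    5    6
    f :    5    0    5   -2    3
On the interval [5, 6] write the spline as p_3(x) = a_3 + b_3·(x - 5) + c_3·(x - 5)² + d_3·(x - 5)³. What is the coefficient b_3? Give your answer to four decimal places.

1.1829

With M_i denoting the second derivative at x_i, h_i = 2, 2, 2, 1, and Δ_i = (y_(i+1) − y_i)/h_i = -5/2, 5/2, -7/2, 5:
  2·M_0 + 8·M_1 + 2·M_2 = 6(Δ_1 - Δ_0) = 30
  2·M_1 + 8·M_2 + 2·M_3 = 6(Δ_2 - Δ_1) = -36
  2·M_2 + 6·M_3 + 1·M_4 = 6(Δ_3 - Δ_2) = 51
Natural end conditions: M_0 = M_4 = 0.
Solving: M_0 = 0, M_1 = 489/82, M_2 = -363/41, M_3 = 939/82, M_4 = 0.
On [5, 6], with p_3(x) = a_3 + b_3·(x - 5) + c_3·(x - 5)² + d_3·(x - 5)³: c_3 = M_3/2 = 939/164, d_3 = (M_4 - M_3)/(6h_3) = -313/164, b_3 = Δ_3 - h_3(2M_3 + M_4)/6 = 97/82.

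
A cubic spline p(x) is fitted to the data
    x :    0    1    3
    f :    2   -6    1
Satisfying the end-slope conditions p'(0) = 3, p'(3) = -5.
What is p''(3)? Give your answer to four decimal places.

-26.9167

With M_i denoting the second derivative at x_i, h_i = 1, 2, and Δ_i = (y_(i+1) − y_i)/h_i = -8, 7/2:
  1·M_0 + 6·M_1 + 2·M_2 = 6(Δ_1 - Δ_0) = 69
Clamped end conditions give two more equations: 2h_0·M_0 + h_0·M_1 = 6(Δ_0 - p'(0)) = -66 and h_1·M_1 + 2h_1·M_2 = 6(p'(3) - Δ_1) = -51.
Solving the tridiagonal system: M_0 = -283/6, M_1 = 85/3, M_2 = -323/12.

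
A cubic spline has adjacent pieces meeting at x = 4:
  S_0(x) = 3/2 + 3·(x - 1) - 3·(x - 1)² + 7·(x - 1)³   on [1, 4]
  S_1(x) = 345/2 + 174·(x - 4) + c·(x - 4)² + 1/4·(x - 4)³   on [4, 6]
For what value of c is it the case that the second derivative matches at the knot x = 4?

60

S_0''(x) = -6 + 42·(x - 1), so S_0''(4) = 120. On the right, S_1''(4) = 2c, so c = 60.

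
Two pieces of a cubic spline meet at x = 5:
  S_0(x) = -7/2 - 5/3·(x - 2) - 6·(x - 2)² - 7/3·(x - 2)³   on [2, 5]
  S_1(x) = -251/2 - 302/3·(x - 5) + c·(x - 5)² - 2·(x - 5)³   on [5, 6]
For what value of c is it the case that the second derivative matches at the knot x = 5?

-27

S_0''(x) = -12 - 14·(x - 2), so S_0''(5) = -54. On the right, S_1''(5) = 2c, so c = -27.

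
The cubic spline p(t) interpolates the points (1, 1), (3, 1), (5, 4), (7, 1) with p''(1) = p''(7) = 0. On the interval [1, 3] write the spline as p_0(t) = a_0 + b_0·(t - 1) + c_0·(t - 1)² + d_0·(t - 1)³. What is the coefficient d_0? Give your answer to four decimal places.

Put M_i = p'' at the i-th knot. Here h = (2, 2, 2) and Δ = (0, 3/2, -3/2), so the interior equations h_(i-1)·M_(i-1) + 2(h_(i-1)+h_i)·M_i + h_i·M_(i+1) = 6(Δ_i − Δ_(i-1)) read
  2·M_0 + 8·M_1 + 2·M_2 = 6(Δ_1 - Δ_0) = 9
  2·M_1 + 8·M_2 + 2·M_3 = 6(Δ_2 - Δ_1) = -18
Natural end conditions: M_0 = M_3 = 0.
Solving: M_0 = 0, M_1 = 9/5, M_2 = -27/10, M_3 = 0.
On [1, 3], with p_0(t) = a_0 + b_0·(t - 1) + c_0·(t - 1)² + d_0·(t - 1)³: c_0 = M_0/2 = 0, d_0 = (M_1 - M_0)/(6h_0) = 3/20, b_0 = Δ_0 - h_0(2M_0 + M_1)/6 = -3/5.

0.1500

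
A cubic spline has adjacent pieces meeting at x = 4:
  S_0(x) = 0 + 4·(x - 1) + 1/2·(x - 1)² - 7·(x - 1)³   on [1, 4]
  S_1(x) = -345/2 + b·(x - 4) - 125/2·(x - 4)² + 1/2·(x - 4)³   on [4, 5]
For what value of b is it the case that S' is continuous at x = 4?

S_0'(x) = 4 + 1·(x - 1) - 21·(x - 1)², so S_0'(4) = -182. On the right, S_1'(4) = b, so b = -182.

-182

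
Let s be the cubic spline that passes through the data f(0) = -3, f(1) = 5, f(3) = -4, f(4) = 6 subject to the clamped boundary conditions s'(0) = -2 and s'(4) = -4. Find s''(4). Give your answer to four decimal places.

Write σ_i for s''(x_i). With h_i = 1, 2, 1 and divided differences Δ_i = 8, -9/2, 10, the continuity of s' gives the tridiagonal system
  1·σ_0 + 6·σ_1 + 2·σ_2 = 6(Δ_1 - Δ_0) = -75
  2·σ_1 + 6·σ_2 + 1·σ_3 = 6(Δ_2 - Δ_1) = 87
Clamped end conditions give two more equations: 2h_0·σ_0 + h_0·σ_1 = 6(Δ_0 - s'(0)) = 60 and h_2·σ_2 + 2h_2·σ_3 = 6(s'(4) - Δ_2) = -84.
Solving the tridiagonal system: σ_0 = 1607/35, σ_1 = -1114/35, σ_2 = 1226/35, σ_3 = -2083/35.

-59.5143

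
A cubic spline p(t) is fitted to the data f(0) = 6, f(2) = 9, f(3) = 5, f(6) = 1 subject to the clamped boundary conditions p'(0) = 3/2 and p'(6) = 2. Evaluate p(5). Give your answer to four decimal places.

Write m_i for p''(x_i). With h_i = 2, 1, 3 and divided differences Δ_i = 3/2, -4, -4/3, the continuity of p' gives the tridiagonal system
  2·m_0 + 6·m_1 + 1·m_2 = 6(Δ_1 - Δ_0) = -33
  1·m_1 + 8·m_2 + 3·m_3 = 6(Δ_2 - Δ_1) = 16
Clamped end conditions give two more equations: 2h_0·m_0 + h_0·m_1 = 6(Δ_0 - p'(0)) = 0 and h_2·m_2 + 2h_2·m_3 = 6(p'(6) - Δ_2) = 20.
Forward elimination and back-substitution give m_0 = 7/2, m_1 = -7, m_2 = 2, m_3 = 7/3.
On [3, 6], p(t) = 5 - 9/2·(t - 3) + 1·(t - 3)² + 1/54·(t - 3)³.
With (t - 3) = 2: p(5) = 4/27.

0.1481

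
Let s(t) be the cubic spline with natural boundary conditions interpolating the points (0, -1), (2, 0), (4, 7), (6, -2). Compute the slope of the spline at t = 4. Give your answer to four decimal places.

With m_i denoting the second derivative at x_i, h_i = 2, 2, 2, and Δ_i = (y_(i+1) − y_i)/h_i = 1/2, 7/2, -9/2:
  2·m_0 + 8·m_1 + 2·m_2 = 6(Δ_1 - Δ_0) = 18
  2·m_1 + 8·m_2 + 2·m_3 = 6(Δ_2 - Δ_1) = -48
Natural end conditions: m_0 = m_3 = 0.
Forward elimination and back-substitution give m_0 = 0, m_1 = 4, m_2 = -7, m_3 = 0.
On [4, 6], s'(t) = b_2 + 2c_2·(t - 4) + 3d_2·(t - 4)² with b_2 = Δ_2 - h_2(2m_2 + m_3)/6 = 1/6, c_2 = m_2/2 = -7/2, d_2 = (m_3 - m_2)/(6h_2) = 7/12. So s'(4) = 1/6.

0.1667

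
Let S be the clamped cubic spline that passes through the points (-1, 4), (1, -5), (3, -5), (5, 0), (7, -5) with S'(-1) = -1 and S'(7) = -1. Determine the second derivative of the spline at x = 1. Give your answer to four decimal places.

4.7679

Write σ_i for S''(x_i). With h_i = 2, 2, 2, 2 and divided differences Δ_i = -9/2, 0, 5/2, -5/2, the continuity of S' gives the tridiagonal system
  2·σ_0 + 8·σ_1 + 2·σ_2 = 6(Δ_1 - Δ_0) = 27
  2·σ_1 + 8·σ_2 + 2·σ_3 = 6(Δ_2 - Δ_1) = 15
  2·σ_2 + 8·σ_3 + 2·σ_4 = 6(Δ_3 - Δ_2) = -30
Clamped end conditions give two more equations: 2h_0·σ_0 + h_0·σ_1 = 6(Δ_0 - S'(-1)) = -21 and h_3·σ_3 + 2h_3·σ_4 = 6(S'(7) - Δ_3) = 9.
Solving: σ_0 = -855/112, σ_1 = 267/56, σ_2 = 33/16, σ_3 = -309/56, σ_4 = 561/112.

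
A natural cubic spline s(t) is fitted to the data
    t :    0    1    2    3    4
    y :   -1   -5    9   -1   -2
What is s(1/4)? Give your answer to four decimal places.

Put σ_i = s'' at the i-th knot. Here h = (1, 1, 1, 1) and Δ = (-4, 14, -10, -1), so the interior equations h_(i-1)·σ_(i-1) + 2(h_(i-1)+h_i)·σ_i + h_i·σ_(i+1) = 6(Δ_i − Δ_(i-1)) read
  1·σ_0 + 4·σ_1 + 1·σ_2 = 6(Δ_1 - Δ_0) = 108
  1·σ_1 + 4·σ_2 + 1·σ_3 = 6(Δ_2 - Δ_1) = -144
  1·σ_2 + 4·σ_3 + 1·σ_4 = 6(Δ_3 - Δ_2) = 54
Natural end conditions: σ_0 = σ_4 = 0.
Hence σ_0 = 0, σ_1 = 1125/28, σ_2 = -369/7, σ_3 = 747/28, σ_4 = 0.
On [0, 1], s(t) = -1 - 599/56·t + 0·t² + 375/56·t³.
With t = 1/4: s(1/4) = -12793/3584.

-3.5695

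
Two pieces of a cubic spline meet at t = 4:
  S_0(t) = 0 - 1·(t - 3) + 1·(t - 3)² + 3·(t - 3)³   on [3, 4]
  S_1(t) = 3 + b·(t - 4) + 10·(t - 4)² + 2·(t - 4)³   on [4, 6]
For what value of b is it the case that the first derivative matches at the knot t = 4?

10

S_0'(t) = -1 + 2·(t - 3) + 9·(t - 3)², so S_0'(4) = 10. On the right, S_1'(4) = b, so b = 10.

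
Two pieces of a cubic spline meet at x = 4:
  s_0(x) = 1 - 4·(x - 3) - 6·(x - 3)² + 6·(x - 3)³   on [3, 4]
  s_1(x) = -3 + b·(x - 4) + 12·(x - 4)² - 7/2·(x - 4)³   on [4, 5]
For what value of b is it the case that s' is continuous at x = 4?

2

s_0'(x) = -4 - 12·(x - 3) + 18·(x - 3)², so s_0'(4) = 2. On the right, s_1'(4) = b, so b = 2.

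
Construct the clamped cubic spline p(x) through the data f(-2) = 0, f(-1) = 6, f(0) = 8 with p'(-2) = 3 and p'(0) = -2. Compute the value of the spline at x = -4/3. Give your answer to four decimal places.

3.8148

Write M_i for p''(x_i). With h_i = 1, 1 and divided differences Δ_i = 6, 2, the continuity of p' gives the tridiagonal system
  1·M_0 + 4·M_1 + 1·M_2 = 6(Δ_1 - Δ_0) = -24
Clamped end conditions give two more equations: 2h_0·M_0 + h_0·M_1 = 6(Δ_0 - p'(-2)) = 18 and h_1·M_1 + 2h_1·M_2 = 6(p'(0) - Δ_1) = -24.
Solving the tridiagonal system: M_0 = 25/2, M_1 = -7, M_2 = -17/2.
On [-2, -1], p(x) = 0 + 3·(x + 2) + 25/4·(x + 2)² - 13/4·(x + 2)³.
With (x + 2) = 2/3: p(-4/3) = 103/27.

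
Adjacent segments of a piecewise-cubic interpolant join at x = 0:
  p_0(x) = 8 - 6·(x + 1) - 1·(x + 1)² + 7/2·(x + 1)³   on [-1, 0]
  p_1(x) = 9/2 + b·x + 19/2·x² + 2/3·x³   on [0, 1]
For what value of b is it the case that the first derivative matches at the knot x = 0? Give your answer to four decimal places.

p_0'(x) = -6 - 2·(x + 1) + 21/2·(x + 1)², so p_0'(0) = 5/2. On the right, p_1'(0) = b, so b = 5/2.

2.5000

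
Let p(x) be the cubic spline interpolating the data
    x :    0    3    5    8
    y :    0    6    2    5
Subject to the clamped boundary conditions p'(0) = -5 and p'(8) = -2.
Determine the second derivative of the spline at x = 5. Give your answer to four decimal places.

Let M_i = p''(x_i). Step sizes h_i = 3, 2, 3; slopes of the chords Δ_i = (y_(i+1) - y_i)/h_i = 2, -2, 1.
  3·M_0 + 10·M_1 + 2·M_2 = 6(Δ_1 - Δ_0) = -24
  2·M_1 + 10·M_2 + 3·M_3 = 6(Δ_2 - Δ_1) = 18
Clamped end conditions give two more equations: 2h_0·M_0 + h_0·M_1 = 6(Δ_0 - p'(0)) = 42 and h_2·M_2 + 2h_2·M_3 = 6(p'(8) - Δ_2) = -18.
Forward elimination and back-substitution give M_0 = 928/91, M_1 = -582/91, M_2 = 426/91, M_3 = -486/91.

4.6813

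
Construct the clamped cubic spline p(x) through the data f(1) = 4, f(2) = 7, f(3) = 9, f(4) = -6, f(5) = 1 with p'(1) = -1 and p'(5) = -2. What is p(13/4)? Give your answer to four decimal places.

With m_i denoting the second derivative at x_i, h_i = 1, 1, 1, 1, and Δ_i = (y_(i+1) − y_i)/h_i = 3, 2, -15, 7:
  1·m_0 + 4·m_1 + 1·m_2 = 6(Δ_1 - Δ_0) = -6
  1·m_1 + 4·m_2 + 1·m_3 = 6(Δ_2 - Δ_1) = -102
  1·m_2 + 4·m_3 + 1·m_4 = 6(Δ_3 - Δ_2) = 132
Clamped end conditions give two more equations: 2h_0·m_0 + h_0·m_1 = 6(Δ_0 - p'(1)) = 24 and h_3·m_3 + 2h_3·m_4 = 6(p'(5) - Δ_3) = -54.
Solving: m_0 = 121/14, m_1 = 47/7, m_2 = -83/2, m_3 = 401/7, m_4 = -779/14.
On [3, 4], p(x) = 9 - 75/7·(x - 3) - 83/4·(x - 3)² + 461/28·(x - 3)³.
With (x - 3) = 1/4: p(13/4) = 9465/1792.

5.2818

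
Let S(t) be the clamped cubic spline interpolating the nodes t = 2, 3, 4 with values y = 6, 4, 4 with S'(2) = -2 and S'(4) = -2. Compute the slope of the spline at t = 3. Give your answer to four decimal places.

-0.5000

Let M_i = S''(x_i). Step sizes h_i = 1, 1; slopes of the chords Δ_i = (y_(i+1) - y_i)/h_i = -2, 0.
  1·M_0 + 4·M_1 + 1·M_2 = 6(Δ_1 - Δ_0) = 12
Clamped end conditions give two more equations: 2h_0·M_0 + h_0·M_1 = 6(Δ_0 - S'(2)) = 0 and h_1·M_1 + 2h_1·M_2 = 6(S'(4) - Δ_1) = -12.
Hence M_0 = -3, M_1 = 6, M_2 = -9.
On [3, 4], S'(t) = b_1 + 2c_1·(t - 3) + 3d_1·(t - 3)² with b_1 = Δ_1 - h_1(2M_1 + M_2)/6 = -1/2, c_1 = M_1/2 = 3, d_1 = (M_2 - M_1)/(6h_1) = -5/2. So S'(3) = -1/2.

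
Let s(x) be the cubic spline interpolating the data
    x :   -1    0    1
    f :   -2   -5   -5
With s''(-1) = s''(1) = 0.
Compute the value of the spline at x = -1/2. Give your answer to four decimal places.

-3.7813

With M_i denoting the second derivative at x_i, h_i = 1, 1, and Δ_i = (y_(i+1) − y_i)/h_i = -3, 0:
  1·M_0 + 4·M_1 + 1·M_2 = 6(Δ_1 - Δ_0) = 18
Natural end conditions: M_0 = M_2 = 0.
Forward elimination and back-substitution give M_0 = 0, M_1 = 9/2, M_2 = 0.
On [-1, 0], s(x) = -2 - 15/4·(x + 1) + 0·(x + 1)² + 3/4·(x + 1)³.
With (x + 1) = 1/2: s(-1/2) = -121/32.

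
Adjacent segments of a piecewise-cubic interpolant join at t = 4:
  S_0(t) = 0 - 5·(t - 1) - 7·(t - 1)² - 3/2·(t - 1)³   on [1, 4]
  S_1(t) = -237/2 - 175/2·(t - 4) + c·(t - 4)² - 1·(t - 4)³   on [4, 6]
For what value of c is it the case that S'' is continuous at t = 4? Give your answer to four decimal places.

-20.5000

S_0''(t) = -14 - 9·(t - 1), so S_0''(4) = -41. On the right, S_1''(4) = 2c, so c = -41/2.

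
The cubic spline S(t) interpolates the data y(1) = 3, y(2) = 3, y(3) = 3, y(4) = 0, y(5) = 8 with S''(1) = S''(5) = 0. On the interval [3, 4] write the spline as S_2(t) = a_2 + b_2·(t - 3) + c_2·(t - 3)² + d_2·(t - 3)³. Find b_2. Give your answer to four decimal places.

Write m_i for S''(x_i). With h_i = 1, 1, 1, 1 and divided differences Δ_i = 0, 0, -3, 8, the continuity of S' gives the tridiagonal system
  1·m_0 + 4·m_1 + 1·m_2 = 6(Δ_1 - Δ_0) = 0
  1·m_1 + 4·m_2 + 1·m_3 = 6(Δ_2 - Δ_1) = -18
  1·m_2 + 4·m_3 + 1·m_4 = 6(Δ_3 - Δ_2) = 66
Natural end conditions: m_0 = m_4 = 0.
Solving the tridiagonal system: m_0 = 0, m_1 = 69/28, m_2 = -69/7, m_3 = 531/28, m_4 = 0.
On [3, 4], with S_2(t) = a_2 + b_2·(t - 3) + c_2·(t - 3)² + d_2·(t - 3)³: c_2 = m_2/2 = -69/14, d_2 = (m_3 - m_2)/(6h_2) = 269/56, b_2 = Δ_2 - h_2(2m_2 + m_3)/6 = -23/8.

-2.8750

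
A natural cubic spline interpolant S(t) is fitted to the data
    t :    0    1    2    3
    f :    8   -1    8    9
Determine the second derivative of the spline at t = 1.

32

With m_i denoting the second derivative at x_i, h_i = 1, 1, 1, and Δ_i = (y_(i+1) − y_i)/h_i = -9, 9, 1:
  1·m_0 + 4·m_1 + 1·m_2 = 6(Δ_1 - Δ_0) = 108
  1·m_1 + 4·m_2 + 1·m_3 = 6(Δ_2 - Δ_1) = -48
Natural end conditions: m_0 = m_3 = 0.
Hence m_0 = 0, m_1 = 32, m_2 = -20, m_3 = 0.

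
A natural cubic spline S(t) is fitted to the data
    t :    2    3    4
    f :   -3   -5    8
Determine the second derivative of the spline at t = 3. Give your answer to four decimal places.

22.5000

With M_i denoting the second derivative at x_i, h_i = 1, 1, and Δ_i = (y_(i+1) − y_i)/h_i = -2, 13:
  1·M_0 + 4·M_1 + 1·M_2 = 6(Δ_1 - Δ_0) = 90
Natural end conditions: M_0 = M_2 = 0.
Solving the tridiagonal system: M_0 = 0, M_1 = 45/2, M_2 = 0.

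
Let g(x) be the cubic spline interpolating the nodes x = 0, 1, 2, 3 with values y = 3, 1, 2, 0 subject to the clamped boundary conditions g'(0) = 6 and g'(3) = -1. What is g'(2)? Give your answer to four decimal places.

0.0667

Let σ_i = g''(x_i). Step sizes h_i = 1, 1, 1; slopes of the chords Δ_i = (y_(i+1) - y_i)/h_i = -2, 1, -2.
  1·σ_0 + 4·σ_1 + 1·σ_2 = 6(Δ_1 - Δ_0) = 18
  1·σ_1 + 4·σ_2 + 1·σ_3 = 6(Δ_2 - Δ_1) = -18
Clamped end conditions give two more equations: 2h_0·σ_0 + h_0·σ_1 = 6(Δ_0 - g'(0)) = -48 and h_2·σ_2 + 2h_2·σ_3 = 6(g'(3) - Δ_2) = 6.
Hence σ_0 = -472/15, σ_1 = 224/15, σ_2 = -154/15, σ_3 = 122/15.
On [2, 3], g'(x) = b_2 + 2c_2·(x - 2) + 3d_2·(x - 2)² with b_2 = Δ_2 - h_2(2σ_2 + σ_3)/6 = 1/15, c_2 = σ_2/2 = -77/15, d_2 = (σ_3 - σ_2)/(6h_2) = 46/15. So g'(2) = 1/15.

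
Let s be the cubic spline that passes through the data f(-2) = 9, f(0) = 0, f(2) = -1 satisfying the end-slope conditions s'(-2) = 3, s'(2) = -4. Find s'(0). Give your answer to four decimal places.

-3.5000

Put M_i = s'' at the i-th knot. Here h = (2, 2) and Δ = (-9/2, -1/2), so the interior equations h_(i-1)·M_(i-1) + 2(h_(i-1)+h_i)·M_i + h_i·M_(i+1) = 6(Δ_i − Δ_(i-1)) read
  2·M_0 + 8·M_1 + 2·M_2 = 6(Δ_1 - Δ_0) = 24
Clamped end conditions give two more equations: 2h_0·M_0 + h_0·M_1 = 6(Δ_0 - s'(-2)) = -45 and h_1·M_1 + 2h_1·M_2 = 6(s'(2) - Δ_1) = -21.
Solving: M_0 = -16, M_1 = 19/2, M_2 = -10.
On [0, 2], s'(t) = b_1 + 2c_1·t + 3d_1·t² with b_1 = Δ_1 - h_1(2M_1 + M_2)/6 = -7/2, c_1 = M_1/2 = 19/4, d_1 = (M_2 - M_1)/(6h_1) = -13/8. So s'(0) = -7/2.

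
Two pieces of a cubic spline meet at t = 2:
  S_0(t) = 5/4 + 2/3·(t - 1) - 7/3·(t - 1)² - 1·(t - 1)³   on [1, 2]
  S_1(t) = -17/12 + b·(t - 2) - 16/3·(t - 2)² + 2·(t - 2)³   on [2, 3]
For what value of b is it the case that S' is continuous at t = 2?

-7

S_0'(t) = 2/3 - 14/3·(t - 1) - 3·(t - 1)², so S_0'(2) = -7. On the right, S_1'(2) = b, so b = -7.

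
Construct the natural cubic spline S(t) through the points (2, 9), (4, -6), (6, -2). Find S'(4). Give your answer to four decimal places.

-2.7500

Put σ_i = S'' at the i-th knot. Here h = (2, 2) and Δ = (-15/2, 2), so the interior equations h_(i-1)·σ_(i-1) + 2(h_(i-1)+h_i)·σ_i + h_i·σ_(i+1) = 6(Δ_i − Δ_(i-1)) read
  2·σ_0 + 8·σ_1 + 2·σ_2 = 6(Δ_1 - Δ_0) = 57
Natural end conditions: σ_0 = σ_2 = 0.
Solving: σ_0 = 0, σ_1 = 57/8, σ_2 = 0.
On [4, 6], S'(t) = b_1 + 2c_1·(t - 4) + 3d_1·(t - 4)² with b_1 = Δ_1 - h_1(2σ_1 + σ_2)/6 = -11/4, c_1 = σ_1/2 = 57/16, d_1 = (σ_2 - σ_1)/(6h_1) = -19/32. So S'(4) = -11/4.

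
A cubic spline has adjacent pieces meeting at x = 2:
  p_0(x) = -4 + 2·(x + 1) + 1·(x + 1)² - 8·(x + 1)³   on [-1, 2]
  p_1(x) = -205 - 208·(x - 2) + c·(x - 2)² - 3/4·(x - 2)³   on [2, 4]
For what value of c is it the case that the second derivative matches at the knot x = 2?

p_0''(x) = 2 - 48·(x + 1), so p_0''(2) = -142. On the right, p_1''(2) = 2c, so c = -71.

-71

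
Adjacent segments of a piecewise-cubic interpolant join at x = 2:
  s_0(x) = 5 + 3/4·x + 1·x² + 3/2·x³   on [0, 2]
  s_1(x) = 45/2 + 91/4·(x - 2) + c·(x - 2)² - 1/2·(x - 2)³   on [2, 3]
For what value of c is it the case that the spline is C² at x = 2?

s_0''(x) = 2 + 9·x, so s_0''(2) = 20. On the right, s_1''(2) = 2c, so c = 10.

10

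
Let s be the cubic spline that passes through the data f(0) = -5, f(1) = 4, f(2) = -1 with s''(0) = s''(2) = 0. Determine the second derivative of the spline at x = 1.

Write σ_i for s''(x_i). With h_i = 1, 1 and divided differences Δ_i = 9, -5, the continuity of s' gives the tridiagonal system
  1·σ_0 + 4·σ_1 + 1·σ_2 = 6(Δ_1 - Δ_0) = -84
Natural end conditions: σ_0 = σ_2 = 0.
Solving the tridiagonal system: σ_0 = 0, σ_1 = -21, σ_2 = 0.

-21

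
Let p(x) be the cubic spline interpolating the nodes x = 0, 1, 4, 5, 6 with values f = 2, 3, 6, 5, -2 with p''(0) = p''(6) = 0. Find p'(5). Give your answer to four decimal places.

Put M_i = p'' at the i-th knot. Here h = (1, 3, 1, 1) and Δ = (1, 1, -1, -7), so the interior equations h_(i-1)·M_(i-1) + 2(h_(i-1)+h_i)·M_i + h_i·M_(i+1) = 6(Δ_i − Δ_(i-1)) read
  1·M_0 + 8·M_1 + 3·M_2 = 6(Δ_1 - Δ_0) = 0
  3·M_1 + 8·M_2 + 1·M_3 = 6(Δ_2 - Δ_1) = -12
  1·M_2 + 4·M_3 + 1·M_4 = 6(Δ_3 - Δ_2) = -36
Natural end conditions: M_0 = M_4 = 0.
Forward elimination and back-substitution give M_0 = 0, M_1 = 9/53, M_2 = -24/53, M_3 = -471/53, M_4 = 0.
On [5, 6], p'(x) = b_3 + 2c_3·(x - 5) + 3d_3·(x - 5)² with b_3 = Δ_3 - h_3(2M_3 + M_4)/6 = -214/53, c_3 = M_3/2 = -471/106, d_3 = (M_4 - M_3)/(6h_3) = 157/106. So p'(5) = -214/53.

-4.0377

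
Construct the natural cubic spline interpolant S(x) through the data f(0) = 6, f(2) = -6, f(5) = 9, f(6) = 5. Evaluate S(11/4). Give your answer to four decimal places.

Let m_i = S''(x_i). Step sizes h_i = 2, 3, 1; slopes of the chords Δ_i = (y_(i+1) - y_i)/h_i = -6, 5, -4.
  2·m_0 + 10·m_1 + 3·m_2 = 6(Δ_1 - Δ_0) = 66
  3·m_1 + 8·m_2 + 1·m_3 = 6(Δ_2 - Δ_1) = -54
Natural end conditions: m_0 = m_3 = 0.
Forward elimination and back-substitution give m_0 = 0, m_1 = 690/71, m_2 = -738/71, m_3 = 0.
On [2, 5], S(x) = -6 + 34/71·(x - 2) + 345/71·(x - 2)² - 238/213·(x - 2)³.
With (x - 2) = 3/4: S(11/4) = -7677/2272.

-3.3790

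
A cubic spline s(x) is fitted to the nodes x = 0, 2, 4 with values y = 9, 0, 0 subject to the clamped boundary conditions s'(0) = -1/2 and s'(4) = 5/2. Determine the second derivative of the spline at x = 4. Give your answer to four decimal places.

1.1250

Put σ_i = s'' at the i-th knot. Here h = (2, 2) and Δ = (-9/2, 0), so the interior equations h_(i-1)·σ_(i-1) + 2(h_(i-1)+h_i)·σ_i + h_i·σ_(i+1) = 6(Δ_i − Δ_(i-1)) read
  2·σ_0 + 8·σ_1 + 2·σ_2 = 6(Δ_1 - Δ_0) = 27
Clamped end conditions give two more equations: 2h_0·σ_0 + h_0·σ_1 = 6(Δ_0 - s'(0)) = -24 and h_1·σ_1 + 2h_1·σ_2 = 6(s'(4) - Δ_1) = 15.
Hence σ_0 = -69/8, σ_1 = 21/4, σ_2 = 9/8.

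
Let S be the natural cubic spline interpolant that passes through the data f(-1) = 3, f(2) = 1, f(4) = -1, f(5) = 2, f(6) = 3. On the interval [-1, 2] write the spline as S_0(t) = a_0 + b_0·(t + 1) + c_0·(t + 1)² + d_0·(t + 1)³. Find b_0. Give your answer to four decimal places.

-0.0545

Write m_i for S''(x_i). With h_i = 3, 2, 1, 1 and divided differences Δ_i = -2/3, -1, 3, 1, the continuity of S' gives the tridiagonal system
  3·m_0 + 10·m_1 + 2·m_2 = 6(Δ_1 - Δ_0) = -2
  2·m_1 + 6·m_2 + 1·m_3 = 6(Δ_2 - Δ_1) = 24
  1·m_2 + 4·m_3 + 1·m_4 = 6(Δ_3 - Δ_2) = -12
Natural end conditions: m_0 = m_4 = 0.
Hence m_0 = 0, m_1 = -131/107, m_2 = 548/107, m_3 = -458/107, m_4 = 0.
On [-1, 2], with S_0(t) = a_0 + b_0·(t + 1) + c_0·(t + 1)² + d_0·(t + 1)³: c_0 = m_0/2 = 0, d_0 = (m_1 - m_0)/(6h_0) = -131/1926, b_0 = Δ_0 - h_0(2m_0 + m_1)/6 = -35/642.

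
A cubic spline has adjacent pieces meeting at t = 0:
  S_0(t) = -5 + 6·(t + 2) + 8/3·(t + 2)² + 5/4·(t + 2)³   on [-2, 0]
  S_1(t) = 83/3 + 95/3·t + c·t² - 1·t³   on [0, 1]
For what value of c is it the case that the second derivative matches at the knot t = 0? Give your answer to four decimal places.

S_0''(t) = 16/3 + 15/2·(t + 2), so S_0''(0) = 61/3. On the right, S_1''(0) = 2c, so c = 61/6.

10.1667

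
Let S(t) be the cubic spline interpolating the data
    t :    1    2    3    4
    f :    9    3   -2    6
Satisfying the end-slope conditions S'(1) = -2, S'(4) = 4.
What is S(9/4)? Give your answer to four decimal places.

Put M_i = S'' at the i-th knot. Here h = (1, 1, 1) and Δ = (-6, -5, 8), so the interior equations h_(i-1)·M_(i-1) + 2(h_(i-1)+h_i)·M_i + h_i·M_(i+1) = 6(Δ_i − Δ_(i-1)) read
  1·M_0 + 4·M_1 + 1·M_2 = 6(Δ_1 - Δ_0) = 6
  1·M_1 + 4·M_2 + 1·M_3 = 6(Δ_2 - Δ_1) = 78
Clamped end conditions give two more equations: 2h_0·M_0 + h_0·M_1 = 6(Δ_0 - S'(1)) = -24 and h_2·M_2 + 2h_2·M_3 = 6(S'(4) - Δ_2) = -24.
Solving: M_0 = -54/5, M_1 = -12/5, M_2 = 132/5, M_3 = -126/5.
On [2, 3], S(t) = 3 - 43/5·(t - 2) - 6/5·(t - 2)² + 24/5·(t - 2)³.
With (t - 2) = 1/4: S(9/4) = 17/20.

0.8500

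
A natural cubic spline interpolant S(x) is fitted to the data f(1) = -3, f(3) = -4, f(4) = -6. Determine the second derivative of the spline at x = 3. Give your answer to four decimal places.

-1.5000

With M_i denoting the second derivative at x_i, h_i = 2, 1, and Δ_i = (y_(i+1) − y_i)/h_i = -1/2, -2:
  2·M_0 + 6·M_1 + 1·M_2 = 6(Δ_1 - Δ_0) = -9
Natural end conditions: M_0 = M_2 = 0.
Solving: M_0 = 0, M_1 = -3/2, M_2 = 0.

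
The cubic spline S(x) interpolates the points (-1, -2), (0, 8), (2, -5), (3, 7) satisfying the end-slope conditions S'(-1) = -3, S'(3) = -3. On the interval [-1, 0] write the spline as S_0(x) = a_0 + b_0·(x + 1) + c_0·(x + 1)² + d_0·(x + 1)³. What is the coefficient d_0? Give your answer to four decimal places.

Let σ_i = S''(x_i). Step sizes h_i = 1, 2, 1; slopes of the chords Δ_i = (y_(i+1) - y_i)/h_i = 10, -13/2, 12.
  1·σ_0 + 6·σ_1 + 2·σ_2 = 6(Δ_1 - Δ_0) = -99
  2·σ_1 + 6·σ_2 + 1·σ_3 = 6(Δ_2 - Δ_1) = 111
Clamped end conditions give two more equations: 2h_0·σ_0 + h_0·σ_1 = 6(Δ_0 - S'(-1)) = 78 and h_2·σ_2 + 2h_2·σ_3 = 6(S'(3) - Δ_2) = -90.
Solving the tridiagonal system: σ_0 = 297/5, σ_1 = -204/5, σ_2 = 216/5, σ_3 = -333/5.
On [-1, 0], with S_0(x) = a_0 + b_0·(x + 1) + c_0·(x + 1)² + d_0·(x + 1)³: c_0 = σ_0/2 = 297/10, d_0 = (σ_1 - σ_0)/(6h_0) = -167/10, b_0 = Δ_0 - h_0(2σ_0 + σ_1)/6 = -3.

-16.7000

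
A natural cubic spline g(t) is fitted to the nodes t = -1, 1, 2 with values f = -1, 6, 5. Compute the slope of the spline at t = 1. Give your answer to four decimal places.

Put M_i = g'' at the i-th knot. Here h = (2, 1) and Δ = (7/2, -1), so the interior equations h_(i-1)·M_(i-1) + 2(h_(i-1)+h_i)·M_i + h_i·M_(i+1) = 6(Δ_i − Δ_(i-1)) read
  2·M_0 + 6·M_1 + 1·M_2 = 6(Δ_1 - Δ_0) = -27
Natural end conditions: M_0 = M_2 = 0.
Forward elimination and back-substitution give M_0 = 0, M_1 = -9/2, M_2 = 0.
On [1, 2], g'(t) = b_1 + 2c_1·(t - 1) + 3d_1·(t - 1)² with b_1 = Δ_1 - h_1(2M_1 + M_2)/6 = 1/2, c_1 = M_1/2 = -9/4, d_1 = (M_2 - M_1)/(6h_1) = 3/4. So g'(1) = 1/2.

0.5000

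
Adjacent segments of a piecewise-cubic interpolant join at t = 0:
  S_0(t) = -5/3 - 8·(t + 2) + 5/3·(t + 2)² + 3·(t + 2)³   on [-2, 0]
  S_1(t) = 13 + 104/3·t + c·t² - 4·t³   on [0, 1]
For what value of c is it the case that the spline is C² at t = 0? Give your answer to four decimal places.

S_0''(t) = 10/3 + 18·(t + 2), so S_0''(0) = 118/3. On the right, S_1''(0) = 2c, so c = 59/3.

19.6667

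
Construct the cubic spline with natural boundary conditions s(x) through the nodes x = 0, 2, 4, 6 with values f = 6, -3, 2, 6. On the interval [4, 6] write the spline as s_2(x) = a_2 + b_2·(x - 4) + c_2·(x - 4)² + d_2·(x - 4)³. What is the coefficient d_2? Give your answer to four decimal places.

With σ_i denoting the second derivative at x_i, h_i = 2, 2, 2, and Δ_i = (y_(i+1) − y_i)/h_i = -9/2, 5/2, 2:
  2·σ_0 + 8·σ_1 + 2·σ_2 = 6(Δ_1 - Δ_0) = 42
  2·σ_1 + 8·σ_2 + 2·σ_3 = 6(Δ_2 - Δ_1) = -3
Natural end conditions: σ_0 = σ_3 = 0.
Forward elimination and back-substitution give σ_0 = 0, σ_1 = 57/10, σ_2 = -9/5, σ_3 = 0.
On [4, 6], with s_2(x) = a_2 + b_2·(x - 4) + c_2·(x - 4)² + d_2·(x - 4)³: c_2 = σ_2/2 = -9/10, d_2 = (σ_3 - σ_2)/(6h_2) = 3/20, b_2 = Δ_2 - h_2(2σ_2 + σ_3)/6 = 16/5.

0.1500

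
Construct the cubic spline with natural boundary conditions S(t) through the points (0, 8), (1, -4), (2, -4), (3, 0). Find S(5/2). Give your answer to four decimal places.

Put M_i = S'' at the i-th knot. Here h = (1, 1, 1) and Δ = (-12, 0, 4), so the interior equations h_(i-1)·M_(i-1) + 2(h_(i-1)+h_i)·M_i + h_i·M_(i+1) = 6(Δ_i − Δ_(i-1)) read
  1·M_0 + 4·M_1 + 1·M_2 = 6(Δ_1 - Δ_0) = 72
  1·M_1 + 4·M_2 + 1·M_3 = 6(Δ_2 - Δ_1) = 24
Natural end conditions: M_0 = M_3 = 0.
Solving: M_0 = 0, M_1 = 88/5, M_2 = 8/5, M_3 = 0.
On [2, 3], S(t) = -4 + 52/15·(t - 2) + 4/5·(t - 2)² - 4/15·(t - 2)³.
With (t - 2) = 1/2: S(5/2) = -21/10.

-2.1000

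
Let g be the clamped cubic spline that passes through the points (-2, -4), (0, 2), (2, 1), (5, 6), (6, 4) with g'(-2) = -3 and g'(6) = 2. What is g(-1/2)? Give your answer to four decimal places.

0.0615

Write M_i for g''(x_i). With h_i = 2, 2, 3, 1 and divided differences Δ_i = 3, -1/2, 5/3, -2, the continuity of g' gives the tridiagonal system
  2·M_0 + 8·M_1 + 2·M_2 = 6(Δ_1 - Δ_0) = -21
  2·M_1 + 10·M_2 + 3·M_3 = 6(Δ_2 - Δ_1) = 13
  3·M_2 + 8·M_3 + 1·M_4 = 6(Δ_3 - Δ_2) = -22
Clamped end conditions give two more equations: 2h_0·M_0 + h_0·M_1 = 6(Δ_0 - g'(-2)) = 36 and h_3·M_3 + 2h_3·M_4 = 6(g'(6) - Δ_3) = 24.
Forward elimination and back-substitution give M_0 = 3583/288, M_1 = -991/144, M_2 = 1321/288, M_3 = -917/144, M_4 = 4373/288.
On [-2, 0], g(x) = -4 - 3·(x + 2) + 3583/576·(x + 2)² - 1855/1152·(x + 2)³.
With (x + 2) = 3/2: g(-1/2) = 63/1024.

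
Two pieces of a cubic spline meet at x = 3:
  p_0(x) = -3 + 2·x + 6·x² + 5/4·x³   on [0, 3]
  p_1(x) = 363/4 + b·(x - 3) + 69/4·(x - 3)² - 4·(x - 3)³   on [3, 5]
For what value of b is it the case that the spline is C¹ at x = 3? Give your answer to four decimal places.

p_0'(x) = 2 + 12·x + 15/4·x², so p_0'(3) = 287/4. On the right, p_1'(3) = b, so b = 287/4.

71.7500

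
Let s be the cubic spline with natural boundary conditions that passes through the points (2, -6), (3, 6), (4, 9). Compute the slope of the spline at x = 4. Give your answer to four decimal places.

Let σ_i = s''(x_i). Step sizes h_i = 1, 1; slopes of the chords Δ_i = (y_(i+1) - y_i)/h_i = 12, 3.
  1·σ_0 + 4·σ_1 + 1·σ_2 = 6(Δ_1 - Δ_0) = -54
Natural end conditions: σ_0 = σ_2 = 0.
Solving: σ_0 = 0, σ_1 = -27/2, σ_2 = 0.
On [3, 4], s'(x) = b_1 + 2c_1·(x - 3) + 3d_1·(x - 3)² with b_1 = Δ_1 - h_1(2σ_1 + σ_2)/6 = 15/2, c_1 = σ_1/2 = -27/4, d_1 = (σ_2 - σ_1)/(6h_1) = 9/4. So s'(4) = 3/4.

0.7500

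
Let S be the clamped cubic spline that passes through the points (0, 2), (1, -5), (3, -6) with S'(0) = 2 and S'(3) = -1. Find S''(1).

With m_i denoting the second derivative at x_i, h_i = 1, 2, and Δ_i = (y_(i+1) − y_i)/h_i = -7, -1/2:
  1·m_0 + 6·m_1 + 2·m_2 = 6(Δ_1 - Δ_0) = 39
Clamped end conditions give two more equations: 2h_0·m_0 + h_0·m_1 = 6(Δ_0 - S'(0)) = -54 and h_1·m_1 + 2h_1·m_2 = 6(S'(3) - Δ_1) = -3.
Solving the tridiagonal system: m_0 = -69/2, m_1 = 15, m_2 = -33/4.

15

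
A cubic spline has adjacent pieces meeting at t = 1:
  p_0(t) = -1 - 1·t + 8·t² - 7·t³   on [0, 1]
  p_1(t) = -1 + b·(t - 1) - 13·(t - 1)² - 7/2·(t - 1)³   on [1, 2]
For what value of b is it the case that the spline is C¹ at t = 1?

p_0'(t) = -1 + 16·t - 21·t², so p_0'(1) = -6. On the right, p_1'(1) = b, so b = -6.

-6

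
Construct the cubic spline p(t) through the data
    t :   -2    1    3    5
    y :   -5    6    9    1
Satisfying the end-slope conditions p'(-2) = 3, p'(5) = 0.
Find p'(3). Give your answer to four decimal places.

-2.8243

Let M_i = p''(x_i). Step sizes h_i = 3, 2, 2; slopes of the chords Δ_i = (y_(i+1) - y_i)/h_i = 11/3, 3/2, -4.
  3·M_0 + 10·M_1 + 2·M_2 = 6(Δ_1 - Δ_0) = -13
  2·M_1 + 8·M_2 + 2·M_3 = 6(Δ_2 - Δ_1) = -33
Clamped end conditions give two more equations: 2h_0·M_0 + h_0·M_1 = 6(Δ_0 - p'(-2)) = 4 and h_2·M_2 + 2h_2·M_3 = 6(p'(5) - Δ_2) = 24.
Solving the tridiagonal system: M_0 = 89/111, M_1 = -10/37, M_2 = -235/37, M_3 = 679/74.
On [3, 5], p'(t) = b_2 + 2c_2·(t - 3) + 3d_2·(t - 3)² with b_2 = Δ_2 - h_2(2M_2 + M_3)/6 = -209/74, c_2 = M_2/2 = -235/74, d_2 = (M_3 - M_2)/(6h_2) = 383/296. So p'(3) = -209/74.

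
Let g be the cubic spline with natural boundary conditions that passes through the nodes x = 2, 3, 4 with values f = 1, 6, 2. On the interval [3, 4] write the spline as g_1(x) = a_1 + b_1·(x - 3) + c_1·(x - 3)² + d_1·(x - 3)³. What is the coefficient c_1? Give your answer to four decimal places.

-6.7500

Put m_i = g'' at the i-th knot. Here h = (1, 1) and Δ = (5, -4), so the interior equations h_(i-1)·m_(i-1) + 2(h_(i-1)+h_i)·m_i + h_i·m_(i+1) = 6(Δ_i − Δ_(i-1)) read
  1·m_0 + 4·m_1 + 1·m_2 = 6(Δ_1 - Δ_0) = -54
Natural end conditions: m_0 = m_2 = 0.
Solving the tridiagonal system: m_0 = 0, m_1 = -27/2, m_2 = 0.
On [3, 4], with g_1(x) = a_1 + b_1·(x - 3) + c_1·(x - 3)² + d_1·(x - 3)³: c_1 = m_1/2 = -27/4, d_1 = (m_2 - m_1)/(6h_1) = 9/4, b_1 = Δ_1 - h_1(2m_1 + m_2)/6 = 1/2.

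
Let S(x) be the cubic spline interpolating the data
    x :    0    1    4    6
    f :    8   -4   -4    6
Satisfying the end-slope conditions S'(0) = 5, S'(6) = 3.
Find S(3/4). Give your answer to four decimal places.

With σ_i denoting the second derivative at x_i, h_i = 1, 3, 2, and Δ_i = (y_(i+1) − y_i)/h_i = -12, 0, 5:
  1·σ_0 + 8·σ_1 + 3·σ_2 = 6(Δ_1 - Δ_0) = 72
  3·σ_1 + 10·σ_2 + 2·σ_3 = 6(Δ_2 - Δ_1) = 30
Clamped end conditions give two more equations: 2h_0·σ_0 + h_0·σ_1 = 6(Δ_0 - S'(0)) = -102 and h_2·σ_2 + 2h_2·σ_3 = 6(S'(6) - Δ_2) = -12.
Solving the tridiagonal system: σ_0 = -774/13, σ_1 = 222/13, σ_2 = -22/13, σ_3 = -28/13.
On [0, 1], S(x) = 8 + 5·x - 387/13·x² + 166/13·x³.
With x = 3/4: S(3/4) = 163/416.

0.3918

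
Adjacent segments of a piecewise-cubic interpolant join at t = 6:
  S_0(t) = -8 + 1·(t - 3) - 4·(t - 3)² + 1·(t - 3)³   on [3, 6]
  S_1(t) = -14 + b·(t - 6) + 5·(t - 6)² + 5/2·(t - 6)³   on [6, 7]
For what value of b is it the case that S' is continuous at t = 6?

S_0'(t) = 1 - 8·(t - 3) + 3·(t - 3)², so S_0'(6) = 4. On the right, S_1'(6) = b, so b = 4.

4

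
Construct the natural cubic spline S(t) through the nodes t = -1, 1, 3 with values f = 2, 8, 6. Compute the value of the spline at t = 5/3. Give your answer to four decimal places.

8.0741

With M_i denoting the second derivative at x_i, h_i = 2, 2, and Δ_i = (y_(i+1) − y_i)/h_i = 3, -1:
  2·M_0 + 8·M_1 + 2·M_2 = 6(Δ_1 - Δ_0) = -24
Natural end conditions: M_0 = M_2 = 0.
Solving the tridiagonal system: M_0 = 0, M_1 = -3, M_2 = 0.
On [1, 3], S(t) = 8 + 1·(t - 1) - 3/2·(t - 1)² + 1/4·(t - 1)³.
With (t - 1) = 2/3: S(5/3) = 218/27.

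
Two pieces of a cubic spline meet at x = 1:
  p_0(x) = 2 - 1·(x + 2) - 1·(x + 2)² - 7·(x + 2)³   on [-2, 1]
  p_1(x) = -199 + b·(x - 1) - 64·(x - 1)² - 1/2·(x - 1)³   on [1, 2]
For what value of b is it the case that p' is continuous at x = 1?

-196

p_0'(x) = -1 - 2·(x + 2) - 21·(x + 2)², so p_0'(1) = -196. On the right, p_1'(1) = b, so b = -196.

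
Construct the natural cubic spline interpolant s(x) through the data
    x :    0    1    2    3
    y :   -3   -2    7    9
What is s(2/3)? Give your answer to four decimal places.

-3.2963

Put σ_i = s'' at the i-th knot. Here h = (1, 1, 1) and Δ = (1, 9, 2), so the interior equations h_(i-1)·σ_(i-1) + 2(h_(i-1)+h_i)·σ_i + h_i·σ_(i+1) = 6(Δ_i − Δ_(i-1)) read
  1·σ_0 + 4·σ_1 + 1·σ_2 = 6(Δ_1 - Δ_0) = 48
  1·σ_1 + 4·σ_2 + 1·σ_3 = 6(Δ_2 - Δ_1) = -42
Natural end conditions: σ_0 = σ_3 = 0.
Forward elimination and back-substitution give σ_0 = 0, σ_1 = 78/5, σ_2 = -72/5, σ_3 = 0.
On [0, 1], s(x) = -3 - 8/5·x + 0·x² + 13/5·x³.
With x = 2/3: s(2/3) = -89/27.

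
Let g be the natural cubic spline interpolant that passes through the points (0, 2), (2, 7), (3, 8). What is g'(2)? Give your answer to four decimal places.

1.5000

Let M_i = g''(x_i). Step sizes h_i = 2, 1; slopes of the chords Δ_i = (y_(i+1) - y_i)/h_i = 5/2, 1.
  2·M_0 + 6·M_1 + 1·M_2 = 6(Δ_1 - Δ_0) = -9
Natural end conditions: M_0 = M_2 = 0.
Solving the tridiagonal system: M_0 = 0, M_1 = -3/2, M_2 = 0.
On [2, 3], g'(x) = b_1 + 2c_1·(x - 2) + 3d_1·(x - 2)² with b_1 = Δ_1 - h_1(2M_1 + M_2)/6 = 3/2, c_1 = M_1/2 = -3/4, d_1 = (M_2 - M_1)/(6h_1) = 1/4. So g'(2) = 3/2.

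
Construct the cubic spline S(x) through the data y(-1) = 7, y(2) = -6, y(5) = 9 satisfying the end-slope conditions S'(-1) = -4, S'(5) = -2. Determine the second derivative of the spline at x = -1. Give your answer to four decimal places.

Put M_i = S'' at the i-th knot. Here h = (3, 3) and Δ = (-13/3, 5), so the interior equations h_(i-1)·M_(i-1) + 2(h_(i-1)+h_i)·M_i + h_i·M_(i+1) = 6(Δ_i − Δ_(i-1)) read
  3·M_0 + 12·M_1 + 3·M_2 = 6(Δ_1 - Δ_0) = 56
Clamped end conditions give two more equations: 2h_0·M_0 + h_0·M_1 = 6(Δ_0 - S'(-1)) = -2 and h_1·M_1 + 2h_1·M_2 = 6(S'(5) - Δ_1) = -42.
Hence M_0 = -14/3, M_1 = 26/3, M_2 = -34/3.

-4.6667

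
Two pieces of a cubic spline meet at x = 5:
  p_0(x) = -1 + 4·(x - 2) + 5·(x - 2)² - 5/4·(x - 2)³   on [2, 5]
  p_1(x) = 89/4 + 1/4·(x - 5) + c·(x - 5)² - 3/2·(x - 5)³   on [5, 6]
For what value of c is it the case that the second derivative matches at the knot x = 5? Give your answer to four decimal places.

-6.2500

p_0''(x) = 10 - 15/2·(x - 2), so p_0''(5) = -25/2. On the right, p_1''(5) = 2c, so c = -25/4.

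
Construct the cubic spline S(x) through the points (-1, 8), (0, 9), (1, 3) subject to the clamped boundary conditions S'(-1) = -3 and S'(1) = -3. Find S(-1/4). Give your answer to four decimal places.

Put M_i = S'' at the i-th knot. Here h = (1, 1) and Δ = (1, -6), so the interior equations h_(i-1)·M_(i-1) + 2(h_(i-1)+h_i)·M_i + h_i·M_(i+1) = 6(Δ_i − Δ_(i-1)) read
  1·M_0 + 4·M_1 + 1·M_2 = 6(Δ_1 - Δ_0) = -42
Clamped end conditions give two more equations: 2h_0·M_0 + h_0·M_1 = 6(Δ_0 - S'(-1)) = 24 and h_1·M_1 + 2h_1·M_2 = 6(S'(1) - Δ_1) = 18.
Solving: M_0 = 45/2, M_1 = -21, M_2 = 39/2.
On [-1, 0], S(x) = 8 - 3·(x + 1) + 45/4·(x + 1)² - 29/4·(x + 1)³.
With (x + 1) = 3/4: S(-1/4) = 2309/256.

9.0195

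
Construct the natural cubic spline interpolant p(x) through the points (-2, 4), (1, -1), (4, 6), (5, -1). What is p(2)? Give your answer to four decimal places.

2.8352

Let m_i = p''(x_i). Step sizes h_i = 3, 3, 1; slopes of the chords Δ_i = (y_(i+1) - y_i)/h_i = -5/3, 7/3, -7.
  3·m_0 + 12·m_1 + 3·m_2 = 6(Δ_1 - Δ_0) = 24
  3·m_1 + 8·m_2 + 1·m_3 = 6(Δ_2 - Δ_1) = -56
Natural end conditions: m_0 = m_3 = 0.
Forward elimination and back-substitution give m_0 = 0, m_1 = 120/29, m_2 = -248/29, m_3 = 0.
On [1, 4], p(x) = -1 + 215/87·(x - 1) + 60/29·(x - 1)² - 184/261·(x - 1)³.
With (x - 1) = 1: p(2) = 740/261.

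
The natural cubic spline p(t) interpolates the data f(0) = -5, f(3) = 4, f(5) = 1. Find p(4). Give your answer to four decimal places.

Write m_i for p''(x_i). With h_i = 3, 2 and divided differences Δ_i = 3, -3/2, the continuity of p' gives the tridiagonal system
  3·m_0 + 10·m_1 + 2·m_2 = 6(Δ_1 - Δ_0) = -27
Natural end conditions: m_0 = m_2 = 0.
Hence m_0 = 0, m_1 = -27/10, m_2 = 0.
On [3, 5], p(t) = 4 + 3/10·(t - 3) - 27/20·(t - 3)² + 9/40·(t - 3)³.
With (t - 3) = 1: p(4) = 127/40.

3.1750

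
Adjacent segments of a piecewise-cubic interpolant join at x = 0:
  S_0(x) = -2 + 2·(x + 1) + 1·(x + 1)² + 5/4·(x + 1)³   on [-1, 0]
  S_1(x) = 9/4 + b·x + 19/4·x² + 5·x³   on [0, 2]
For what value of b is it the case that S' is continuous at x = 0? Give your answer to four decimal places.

S_0'(x) = 2 + 2·(x + 1) + 15/4·(x + 1)², so S_0'(0) = 31/4. On the right, S_1'(0) = b, so b = 31/4.

7.7500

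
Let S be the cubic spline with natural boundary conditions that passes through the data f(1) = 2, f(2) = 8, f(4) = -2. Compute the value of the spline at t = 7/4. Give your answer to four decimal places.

Let σ_i = S''(x_i). Step sizes h_i = 1, 2; slopes of the chords Δ_i = (y_(i+1) - y_i)/h_i = 6, -5.
  1·σ_0 + 6·σ_1 + 2·σ_2 = 6(Δ_1 - Δ_0) = -66
Natural end conditions: σ_0 = σ_2 = 0.
Forward elimination and back-substitution give σ_0 = 0, σ_1 = -11, σ_2 = 0.
On [1, 2], S(t) = 2 + 47/6·(t - 1) + 0·(t - 1)² - 11/6·(t - 1)³.
With (t - 1) = 3/4: S(7/4) = 909/128.

7.1016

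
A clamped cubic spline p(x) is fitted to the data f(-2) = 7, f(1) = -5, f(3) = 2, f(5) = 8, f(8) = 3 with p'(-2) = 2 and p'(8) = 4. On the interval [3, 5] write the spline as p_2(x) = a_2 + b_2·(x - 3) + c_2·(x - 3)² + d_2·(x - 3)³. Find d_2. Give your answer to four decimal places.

With M_i denoting the second derivative at x_i, h_i = 3, 2, 2, 3, and Δ_i = (y_(i+1) − y_i)/h_i = -4, 7/2, 3, -5/3:
  3·M_0 + 10·M_1 + 2·M_2 = 6(Δ_1 - Δ_0) = 45
  2·M_1 + 8·M_2 + 2·M_3 = 6(Δ_2 - Δ_1) = -3
  2·M_2 + 10·M_3 + 3·M_4 = 6(Δ_3 - Δ_2) = -28
Clamped end conditions give two more equations: 2h_0·M_0 + h_0·M_1 = 6(Δ_0 - p'(-2)) = -36 and h_3·M_3 + 2h_3·M_4 = 6(p'(8) - Δ_3) = 34.
Solving: M_0 = -3341/340, M_1 = 1301/170, M_2 = -41/40, M_3 = -859/170, M_4 = 8357/1020.
On [3, 5], with p_2(x) = a_2 + b_2·(x - 3) + c_2·(x - 3)² + d_2·(x - 3)³: c_2 = M_2/2 = -41/80, d_2 = (M_3 - M_2)/(6h_2) = -913/2720, b_2 = Δ_2 - h_2(2M_2 + M_3)/6 = 365/68.

-0.3357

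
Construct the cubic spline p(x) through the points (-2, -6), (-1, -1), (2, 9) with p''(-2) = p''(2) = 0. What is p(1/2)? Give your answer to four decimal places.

With σ_i denoting the second derivative at x_i, h_i = 1, 3, and Δ_i = (y_(i+1) − y_i)/h_i = 5, 10/3:
  1·σ_0 + 8·σ_1 + 3·σ_2 = 6(Δ_1 - Δ_0) = -10
Natural end conditions: σ_0 = σ_2 = 0.
Solving: σ_0 = 0, σ_1 = -5/4, σ_2 = 0.
On [-1, 2], p(x) = -1 + 55/12·(x + 1) - 5/8·(x + 1)² + 5/72·(x + 1)³.
With (x + 1) = 3/2: p(1/2) = 301/64.

4.7031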